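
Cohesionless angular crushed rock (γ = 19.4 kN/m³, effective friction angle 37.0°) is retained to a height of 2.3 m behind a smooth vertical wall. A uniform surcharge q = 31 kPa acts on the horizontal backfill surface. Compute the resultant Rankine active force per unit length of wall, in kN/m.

30.5 kN/m

K_a = tan²(45° − φ/2) = 0.2486.
Soil triangle: ½ K_a γ H² = 0.5×0.2486×19.4×2.3² = 12.76 kN/m.
Surcharge rectangle: K_a q H = 0.2486×31×2.3 = 17.72 kN/m.
Total = 12.76 + 17.72 = 30.48 kN/m.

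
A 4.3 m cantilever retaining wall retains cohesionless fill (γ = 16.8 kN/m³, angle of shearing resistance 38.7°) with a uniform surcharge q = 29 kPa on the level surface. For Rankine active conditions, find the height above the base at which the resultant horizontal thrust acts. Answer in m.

1.75 m

K_a = 0.2306.
Triangular part P₁ = ½K_aγH² = 35.81 at H/3 = 1.433 m; rectangular part P₂ = K_a q H = 28.75 at H/2 = 2.150 m.
ȳ = (P₁·1.433 + P₂·2.150)/(P₁+P₂) = 1.752 m.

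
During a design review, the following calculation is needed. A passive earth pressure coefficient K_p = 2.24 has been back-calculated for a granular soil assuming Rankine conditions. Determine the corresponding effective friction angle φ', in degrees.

K_p = (1+sin φ)/(1−sin φ) ⇒ sin φ = (K_p − 1)/(K_p + 1) = 0.3827.
φ = arcsin(0.3827) = 22.50°.

22.5°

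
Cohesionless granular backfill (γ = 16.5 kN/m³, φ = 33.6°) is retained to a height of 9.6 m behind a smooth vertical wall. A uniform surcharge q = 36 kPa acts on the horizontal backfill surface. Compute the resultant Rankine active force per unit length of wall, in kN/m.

K_a = tan²(45° − φ/2) = 0.2875.
Soil triangle: ½ K_a γ H² = 0.5×0.2875×16.5×9.6² = 218.6 kN/m.
Surcharge rectangle: K_a q H = 0.2875×36×9.6 = 99.36 kN/m.
Total = 218.6 + 99.36 = 318.0 kN/m.

318 kN/m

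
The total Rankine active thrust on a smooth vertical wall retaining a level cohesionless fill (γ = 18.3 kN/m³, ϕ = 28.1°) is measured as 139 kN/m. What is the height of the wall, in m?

K_a = 0.3596. P_a = ½ K_a γ H² ⇒ H = √(2P_a/(K_a γ)).
H = √(2×139/(0.3596×18.3)) = 6.500 m.

6.50 m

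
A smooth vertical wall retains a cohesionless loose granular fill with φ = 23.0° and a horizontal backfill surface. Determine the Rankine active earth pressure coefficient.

K_a = tan²(45° − φ/2) = tan²(33.50°) = 0.4381.

0.438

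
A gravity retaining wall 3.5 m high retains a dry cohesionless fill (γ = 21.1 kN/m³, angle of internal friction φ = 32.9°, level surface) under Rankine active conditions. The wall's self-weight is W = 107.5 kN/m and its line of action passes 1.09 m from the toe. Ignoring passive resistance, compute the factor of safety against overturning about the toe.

2.63

K_a = tan²(45° − 32.9°/2) = 0.2960.
P_a = ½K_aγH² = 0.5×0.2960×21.1×3.5² = 38.26 kN/m, acting at H/3 = 1.167 m above the base.
Overturning moment M_o = P_a × H/3 = 38.26 × 1.167 = 44.63.
Resisting moment M_r = W × 1.09 = 107.5 × 1.09 = 117.2.
FS_overturning = M_r/M_o = 117.2/44.63 = 2.625.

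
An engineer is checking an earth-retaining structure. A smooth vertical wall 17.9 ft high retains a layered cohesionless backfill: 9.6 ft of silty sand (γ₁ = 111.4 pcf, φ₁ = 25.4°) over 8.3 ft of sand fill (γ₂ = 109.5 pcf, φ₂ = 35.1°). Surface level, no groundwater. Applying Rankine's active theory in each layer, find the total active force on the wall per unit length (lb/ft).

5460 lb/ft

K_a1 = tan²(45°−25.4°/2) = 0.3996; K_a2 = tan²(45°−35.1°/2) = 0.2698.
Layer 1: σ at base = K_a1 γ₁ h₁ = 427.4 psf; P₁ = ½×427.4×9.6 = 2051.
Layer 2: σ_v at top = γ₁h₁ = 1069; σ_h top = K_a2×1069 = 288.6; σ_h base = K_a2×(1069+109.5×8.3) = 533.8.
P₂ = ½(288.6+533.8)×8.3 = 3413. Total P_a = 2051+3413 = 5464 lb/ft.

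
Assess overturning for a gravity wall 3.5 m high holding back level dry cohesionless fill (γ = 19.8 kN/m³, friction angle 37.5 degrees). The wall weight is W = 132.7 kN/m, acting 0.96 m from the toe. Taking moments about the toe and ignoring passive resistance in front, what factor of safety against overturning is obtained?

3.70

K_a = tan²(45° − 37.5°/2) = 0.2432.
P_a = ½K_aγH² = 0.5×0.2432×19.8×3.5² = 29.49 kN/m, acting at H/3 = 1.167 m above the base.
Overturning moment M_o = P_a × H/3 = 29.49 × 1.167 = 34.41.
Resisting moment M_r = W × 0.96 = 132.7 × 0.96 = 127.4.
FS_overturning = M_r/M_o = 127.4/34.41 = 3.702.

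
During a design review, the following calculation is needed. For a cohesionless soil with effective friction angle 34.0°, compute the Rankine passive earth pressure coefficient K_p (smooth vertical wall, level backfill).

K_p = (1 + sin φ)/(1 − sin φ) = tan²(45° + 34.0°/2) = 3.537.

3.54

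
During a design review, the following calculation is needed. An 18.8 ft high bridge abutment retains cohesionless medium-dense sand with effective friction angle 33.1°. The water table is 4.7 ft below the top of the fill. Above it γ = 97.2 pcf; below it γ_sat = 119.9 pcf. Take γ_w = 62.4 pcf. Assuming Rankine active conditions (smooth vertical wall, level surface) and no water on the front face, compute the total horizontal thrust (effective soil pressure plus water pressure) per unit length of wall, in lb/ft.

K_a = tan²(45° − φ/2) = 0.2936.
γ' = 119.9 − 62.4 = 57.50 pcf. Depth below WT = 14.1 ft.
σ'_h at WT = K_a γ d_w = 134.1 psf; at base = 134.1 + K_a γ' × 14.1 = 372.1 psf.
P₁ (0–4.7 ft) = ½×134.1×4.7 = 315.2. P₂ (4.7–18.8 ft) = ½(134.1+372.1)×14.1 = 3569.
P_w = ½ γ_w h₂² = 0.5×62.4×14.1² = 6203. Total = 315.2+3569+6203 = 10090 lb/ft.

10100 lb/ft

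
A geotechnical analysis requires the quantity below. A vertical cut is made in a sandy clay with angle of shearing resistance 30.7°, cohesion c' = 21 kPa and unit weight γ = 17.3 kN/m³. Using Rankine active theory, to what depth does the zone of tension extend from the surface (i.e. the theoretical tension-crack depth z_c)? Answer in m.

K_a = tan²(45° − 30.7°/2) = 0.3240; √K_a = 0.5692.
The active pressure is zero where K_a γ z = 2c√K_a, so z_c = 2c/(γ√K_a) = 2×21/(17.3×0.5692) = 4.265 m.

4.26 m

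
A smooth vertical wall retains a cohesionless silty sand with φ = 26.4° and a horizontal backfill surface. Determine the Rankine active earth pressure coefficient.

0.384

K_a = (1 − sin φ)/(1 + sin φ) = (1 − sin 26.4°)/(1 + sin 26.4°) = 0.3844.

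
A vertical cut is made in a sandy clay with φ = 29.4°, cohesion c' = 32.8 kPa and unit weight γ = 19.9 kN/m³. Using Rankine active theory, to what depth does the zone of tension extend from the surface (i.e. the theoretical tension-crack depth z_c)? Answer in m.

5.64 m

K_a = tan²(45° − 29.4°/2) = 0.3415; √K_a = 0.5844.
The active pressure is zero where K_a γ z = 2c√K_a, so z_c = 2c/(γ√K_a) = 2×32.8/(19.9×0.5844) = 5.641 m.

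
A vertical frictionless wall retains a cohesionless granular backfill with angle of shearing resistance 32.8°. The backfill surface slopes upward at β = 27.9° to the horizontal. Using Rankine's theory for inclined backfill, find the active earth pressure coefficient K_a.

K_a = cos β · (cos β − √(cos²β − cos²φ)) / (cos β + √(cos²β − cos²φ)).
cos β = 0.8838, cos φ = 0.8406, √(cos²β − cos²φ) = 0.2729.
K_a = 0.8838 × (0.8838 − 0.2729)/(0.8838 + 0.2729) = 0.4667.

0.467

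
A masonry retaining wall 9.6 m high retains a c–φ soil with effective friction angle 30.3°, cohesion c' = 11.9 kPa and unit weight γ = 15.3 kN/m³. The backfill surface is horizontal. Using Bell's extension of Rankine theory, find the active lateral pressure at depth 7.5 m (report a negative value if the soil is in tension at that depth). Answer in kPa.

K_a = (1 − sin φ)/(1 + sin φ) = 0.3293.
σ_a = K_a γ z − 2c√K_a = 0.3293×15.3×7.5 − 2×11.9×0.5739 = 24.13 kPa.

24.1 kPa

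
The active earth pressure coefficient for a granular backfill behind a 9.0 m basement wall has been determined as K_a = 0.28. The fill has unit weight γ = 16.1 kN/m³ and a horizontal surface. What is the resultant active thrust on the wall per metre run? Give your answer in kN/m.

183 kN/m

P = ½ K_a γ H² = 0.5 × 0.28 × 16.1 × 9.0² = 182.6 kN/m.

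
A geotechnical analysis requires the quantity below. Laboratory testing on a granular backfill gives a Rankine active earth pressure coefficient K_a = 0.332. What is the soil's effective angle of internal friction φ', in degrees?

30.1°

K_a = tan²(45° − φ/2) ⇒ 45° − φ/2 = arctan(√0.332) = 29.95°.
φ = 2(45° − 29.95°) = 30.10°.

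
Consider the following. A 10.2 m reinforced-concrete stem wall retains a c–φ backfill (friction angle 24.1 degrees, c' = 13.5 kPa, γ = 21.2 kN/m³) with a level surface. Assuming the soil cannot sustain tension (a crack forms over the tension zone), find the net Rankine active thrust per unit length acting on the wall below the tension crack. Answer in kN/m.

302 kN/m

K_a = 0.4201; √K_a = 0.6482.
Tension-crack depth z_c = 2c/(γ√K_a) = 2×13.5/(21.2×0.6482) = 1.965 m.
σ_a at base = K_a γ H − 2c√K_a = 0.4201×21.2×10.2 − 2×13.5×0.6482 = 73.35 kPa.
P_a = ½ × 73.35 × (H − z_c) = 0.5×73.35×8.235 = 302.0 kN/m.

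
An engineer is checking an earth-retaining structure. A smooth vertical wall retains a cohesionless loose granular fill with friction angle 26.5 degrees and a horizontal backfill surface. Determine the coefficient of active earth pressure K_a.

K_a = (1 − sin φ)/(1 + sin φ) = (1 − sin 26.5°)/(1 + sin 26.5°) = 0.3829.

0.383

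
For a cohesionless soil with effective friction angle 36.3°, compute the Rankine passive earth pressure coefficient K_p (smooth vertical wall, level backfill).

3.90

K_p = (1 + sin φ)/(1 − sin φ) = tan²(45° + 36.3°/2) = 3.902.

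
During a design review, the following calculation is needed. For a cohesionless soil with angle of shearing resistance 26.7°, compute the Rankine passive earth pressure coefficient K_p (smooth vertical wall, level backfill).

K_p = (1 + sin φ)/(1 − sin φ) = tan²(45° + 26.7°/2) = 2.632.

2.63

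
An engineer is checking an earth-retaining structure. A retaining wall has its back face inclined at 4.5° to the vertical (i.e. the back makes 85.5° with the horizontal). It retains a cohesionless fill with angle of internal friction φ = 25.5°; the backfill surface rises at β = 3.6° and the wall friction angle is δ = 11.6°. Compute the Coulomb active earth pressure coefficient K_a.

0.415

K_a = sin²(α+φ) / [sin²α · sin(α−δ) · (1 + √{sin(φ+δ)sin(φ−β) / (sin(α−δ)sin(α+β))})²].
With α = 85.5°, φ = 25.5°, δ = 11.6°, β = 3.6°: K_a = 0.4145.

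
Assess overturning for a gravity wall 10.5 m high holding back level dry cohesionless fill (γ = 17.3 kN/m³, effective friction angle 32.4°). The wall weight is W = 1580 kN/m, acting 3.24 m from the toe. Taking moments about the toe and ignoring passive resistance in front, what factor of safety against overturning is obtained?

5.07

K_a = tan²(45° − 32.4°/2) = 0.3022.
P_a = ½K_aγH² = 0.5×0.3022×17.3×10.5² = 288.2 kN/m, acting at H/3 = 3.500 m above the base.
Overturning moment M_o = P_a × H/3 = 288.2 × 3.500 = 1009.
Resisting moment M_r = W × 3.24 = 1580 × 3.24 = 5119.
FS_overturning = M_r/M_o = 5119/1009 = 5.075.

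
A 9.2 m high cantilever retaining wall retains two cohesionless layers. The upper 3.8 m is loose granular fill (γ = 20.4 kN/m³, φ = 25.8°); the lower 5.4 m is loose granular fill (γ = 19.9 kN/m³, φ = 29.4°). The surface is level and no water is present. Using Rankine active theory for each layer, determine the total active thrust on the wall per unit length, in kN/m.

K_a1 = tan²(45°−25.8°/2) = 0.3935; K_a2 = tan²(45°−29.4°/2) = 0.3415.
Layer 1: σ at base = K_a1 γ₁ h₁ = 30.50 kPa; P₁ = ½×30.50×3.8 = 57.96.
Layer 2: σ_v at top = γ₁h₁ = 77.52; σ_h top = K_a2×77.52 = 26.47; σ_h base = K_a2×(77.52+19.9×5.4) = 63.16.
P₂ = ½(26.47+63.16)×5.4 = 242.0. Total P_a = 57.96+242.0 = 300.0 kN/m.

300 kN/m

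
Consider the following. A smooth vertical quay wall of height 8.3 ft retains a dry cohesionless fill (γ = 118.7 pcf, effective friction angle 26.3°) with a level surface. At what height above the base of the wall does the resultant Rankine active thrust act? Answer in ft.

K_a = 0.3859.
The pressure distribution is triangular, so the resultant acts at H/3 above the base = 8.3/3 = 2.767 ft.

2.77 ft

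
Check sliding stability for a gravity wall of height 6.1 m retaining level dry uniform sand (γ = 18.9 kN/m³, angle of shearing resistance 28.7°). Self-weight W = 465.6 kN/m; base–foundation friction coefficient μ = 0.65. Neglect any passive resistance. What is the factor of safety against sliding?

2.45

K_a = tan²(45° − 28.7°/2) = 0.3511.
P_a = ½K_aγH² = 0.5×0.3511×18.9×6.1² = 123.5 kN/m, acting at H/3 = 2.033 m above the base.
FS_sliding = μW / P_a = 0.65×465.6 / 123.5 = 2.451.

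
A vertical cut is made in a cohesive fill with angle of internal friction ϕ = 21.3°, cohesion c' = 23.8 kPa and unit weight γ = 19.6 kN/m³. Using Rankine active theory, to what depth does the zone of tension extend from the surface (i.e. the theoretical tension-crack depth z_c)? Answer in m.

3.55 m

K_a = tan²(45° − 21.3°/2) = 0.4671; √K_a = 0.6834.
The active pressure is zero where K_a γ z = 2c√K_a, so z_c = 2c/(γ√K_a) = 2×23.8/(19.6×0.6834) = 3.553 m.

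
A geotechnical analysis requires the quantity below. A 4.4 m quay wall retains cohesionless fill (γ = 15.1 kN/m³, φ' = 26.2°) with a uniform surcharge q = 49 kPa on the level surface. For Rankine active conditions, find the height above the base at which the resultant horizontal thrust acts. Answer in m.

K_a = 0.3874.
Triangular part P₁ = ½K_aγH² = 56.63 at H/3 = 1.467 m; rectangular part P₂ = K_a q H = 83.53 at H/2 = 2.200 m.
ȳ = (P₁·1.467 + P₂·2.200)/(P₁+P₂) = 1.904 m.

1.90 m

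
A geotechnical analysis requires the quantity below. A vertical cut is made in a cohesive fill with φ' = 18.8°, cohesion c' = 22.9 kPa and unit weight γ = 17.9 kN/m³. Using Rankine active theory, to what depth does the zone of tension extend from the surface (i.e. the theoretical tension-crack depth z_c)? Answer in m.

3.57 m

K_a = tan²(45° − 18.8°/2) = 0.5126; √K_a = 0.7159.
The active pressure is zero where K_a γ z = 2c√K_a, so z_c = 2c/(γ√K_a) = 2×22.9/(17.9×0.7159) = 3.574 m.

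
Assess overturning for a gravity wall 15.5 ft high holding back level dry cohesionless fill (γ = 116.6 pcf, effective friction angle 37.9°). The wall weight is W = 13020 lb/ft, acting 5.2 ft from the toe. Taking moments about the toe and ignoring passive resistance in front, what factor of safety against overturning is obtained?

K_a = tan²(45° − 37.9°/2) = 0.2389.
P_a = ½K_aγH² = 0.5×0.2389×116.6×15.5² = 3347 lb/ft, acting at H/3 = 5.167 ft above the base.
Overturning moment M_o = P_a × H/3 = 3347 × 5.167 = 17290.
Resisting moment M_r = W × 5.2 = 13020 × 5.2 = 67700.
FS_overturning = M_r/M_o = 67700/17290 = 3.915.

3.92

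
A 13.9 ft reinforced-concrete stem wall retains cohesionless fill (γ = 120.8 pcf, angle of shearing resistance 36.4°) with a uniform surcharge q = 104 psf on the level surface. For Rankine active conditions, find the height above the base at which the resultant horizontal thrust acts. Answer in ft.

K_a = 0.2552.
Triangular part P₁ = ½K_aγH² = 2978 at H/3 = 4.633 ft; rectangular part P₂ = K_a q H = 368.9 at H/2 = 6.950 ft.
ȳ = (P₁·4.633 + P₂·6.950)/(P₁+P₂) = 4.889 ft.

4.89 ft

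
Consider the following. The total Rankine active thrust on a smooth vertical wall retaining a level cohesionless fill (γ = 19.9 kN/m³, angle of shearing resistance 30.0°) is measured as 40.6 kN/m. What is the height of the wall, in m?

K_a = 0.3333. P_a = ½ K_a γ H² ⇒ H = √(2P_a/(K_a γ)).
H = √(2×40.6/(0.3333×19.9)) = 3.499 m.

3.50 m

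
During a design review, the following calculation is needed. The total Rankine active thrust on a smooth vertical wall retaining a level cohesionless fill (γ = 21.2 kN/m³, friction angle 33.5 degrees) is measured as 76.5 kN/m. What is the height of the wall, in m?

5.00 m

K_a = 0.2887. P_a = ½ K_a γ H² ⇒ H = √(2P_a/(K_a γ)).
H = √(2×76.5/(0.2887×21.2)) = 5.000 m.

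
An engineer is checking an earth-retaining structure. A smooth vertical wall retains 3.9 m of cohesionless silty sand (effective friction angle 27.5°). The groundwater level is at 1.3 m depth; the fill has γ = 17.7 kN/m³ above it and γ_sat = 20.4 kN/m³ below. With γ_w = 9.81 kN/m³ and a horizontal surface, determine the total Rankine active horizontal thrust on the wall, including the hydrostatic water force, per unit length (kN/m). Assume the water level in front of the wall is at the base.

73.9 kN/m

K_a = tan²(45° − φ/2) = 0.3682.
γ' = 20.4 − 9.81 = 10.59 kN/m³. Depth below WT = 2.6 m.
σ'_h at WT = K_a γ d_w = 8.473 kPa; at base = 8.473 + K_a γ' × 2.6 = 18.61 kPa.
P₁ (0–1.3 m) = ½×8.473×1.3 = 5.507. P₂ (1.3–3.9 m) = ½(8.473+18.61)×2.6 = 35.21.
P_w = ½ γ_w h₂² = 0.5×9.81×2.6² = 33.16. Total = 5.507+35.21+33.16 = 73.87 kN/m.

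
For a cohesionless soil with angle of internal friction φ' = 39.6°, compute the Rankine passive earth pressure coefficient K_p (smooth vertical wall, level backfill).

K_p = (1 + sin φ)/(1 − sin φ) = tan²(45° + 39.6°/2) = 4.516.

4.52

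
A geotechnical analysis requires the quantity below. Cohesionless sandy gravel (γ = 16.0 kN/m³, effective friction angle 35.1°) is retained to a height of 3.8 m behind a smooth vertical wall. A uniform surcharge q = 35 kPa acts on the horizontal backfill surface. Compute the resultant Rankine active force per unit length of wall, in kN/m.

67.1 kN/m

K_a = tan²(45° − φ/2) = 0.2698.
Soil triangle: ½ K_a γ H² = 0.5×0.2698×16.0×3.8² = 31.17 kN/m.
Surcharge rectangle: K_a q H = 0.2698×35×3.8 = 35.89 kN/m.
Total = 31.17 + 35.89 = 67.06 kN/m.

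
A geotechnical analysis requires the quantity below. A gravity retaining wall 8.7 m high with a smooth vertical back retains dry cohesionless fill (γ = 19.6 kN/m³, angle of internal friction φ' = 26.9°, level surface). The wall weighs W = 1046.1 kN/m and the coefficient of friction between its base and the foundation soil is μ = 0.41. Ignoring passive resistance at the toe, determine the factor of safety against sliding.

K_a = tan²(45° − 26.9°/2) = 0.3770.
P_a = ½K_aγH² = 0.5×0.3770×19.6×8.7² = 279.6 kN/m, acting at H/3 = 2.900 m above the base.
FS_sliding = μW / P_a = 0.41×1046.1 / 279.6 = 1.534.

1.53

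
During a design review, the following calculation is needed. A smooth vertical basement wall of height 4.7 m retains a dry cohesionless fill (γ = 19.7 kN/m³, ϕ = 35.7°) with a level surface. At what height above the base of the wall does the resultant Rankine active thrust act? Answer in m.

K_a = 0.2630.
The pressure distribution is triangular, so the resultant acts at H/3 above the base = 4.7/3 = 1.567 m.

1.57 m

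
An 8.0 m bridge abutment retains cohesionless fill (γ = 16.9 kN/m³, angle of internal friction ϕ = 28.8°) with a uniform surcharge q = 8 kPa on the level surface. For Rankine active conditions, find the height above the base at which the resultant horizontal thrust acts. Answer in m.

2.81 m

K_a = 0.3498.
Triangular part P₁ = ½K_aγH² = 189.1 at H/3 = 2.667 m; rectangular part P₂ = K_a q H = 22.38 at H/2 = 4.000 m.
ȳ = (P₁·2.667 + P₂·4.000)/(P₁+P₂) = 2.808 m.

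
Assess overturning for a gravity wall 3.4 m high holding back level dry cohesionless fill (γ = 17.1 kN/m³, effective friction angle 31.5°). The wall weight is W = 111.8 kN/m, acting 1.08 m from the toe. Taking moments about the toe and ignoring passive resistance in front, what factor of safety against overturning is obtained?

K_a = tan²(45° − 31.5°/2) = 0.3136.
P_a = ½K_aγH² = 0.5×0.3136×17.1×3.4² = 31.00 kN/m, acting at H/3 = 1.133 m above the base.
Overturning moment M_o = P_a × H/3 = 31.00 × 1.133 = 35.13.
Resisting moment M_r = W × 1.08 = 111.8 × 1.08 = 120.7.
FS_overturning = M_r/M_o = 120.7/35.13 = 3.437.

3.44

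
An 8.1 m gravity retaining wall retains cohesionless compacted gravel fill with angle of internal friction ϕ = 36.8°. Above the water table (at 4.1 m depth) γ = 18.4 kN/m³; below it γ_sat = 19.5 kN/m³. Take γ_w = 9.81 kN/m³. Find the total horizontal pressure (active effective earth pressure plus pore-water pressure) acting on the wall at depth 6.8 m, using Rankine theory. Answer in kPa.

K_a = (1 − sin φ)/(1 + sin φ) = 0.2508.
γ' = 19.5 − 9.81 = 9.690 kN/m³.
Effective vertical stress at 6.8 m: σ'_v = 18.4×4.1 + 9.690×2.70 = 101.6 kPa.
σ'_h = K_a σ'_v = 0.2508 × 101.6 = 25.48 kPa; u = γ_w × 2.70 = 26.49 kPa.
Total σ_h = 25.48 + 26.49 = 51.97 kPa.

52.0 kPa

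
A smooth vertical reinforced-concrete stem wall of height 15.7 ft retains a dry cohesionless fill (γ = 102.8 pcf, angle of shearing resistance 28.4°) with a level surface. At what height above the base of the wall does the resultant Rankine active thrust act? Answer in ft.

5.23 ft

K_a = 0.3554.
The pressure distribution is triangular, so the resultant acts at H/3 above the base = 15.7/3 = 5.233 ft.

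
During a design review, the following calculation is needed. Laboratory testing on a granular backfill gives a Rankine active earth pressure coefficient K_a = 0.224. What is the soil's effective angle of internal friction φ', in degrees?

K_a = tan²(45° − φ/2) ⇒ 45° − φ/2 = arctan(√0.224) = 25.33°.
φ = 2(45° − 25.33°) = 39.34°.

39.3°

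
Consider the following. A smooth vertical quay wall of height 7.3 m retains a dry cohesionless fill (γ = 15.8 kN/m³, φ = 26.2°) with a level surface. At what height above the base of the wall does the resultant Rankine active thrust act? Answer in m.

2.43 m

K_a = 0.3874.
The pressure distribution is triangular, so the resultant acts at H/3 above the base = 7.3/3 = 2.433 m.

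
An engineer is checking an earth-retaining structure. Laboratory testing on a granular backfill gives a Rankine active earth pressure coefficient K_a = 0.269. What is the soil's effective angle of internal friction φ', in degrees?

35.2°

K_a = tan²(45° − φ/2) ⇒ 45° − φ/2 = arctan(√0.269) = 27.41°.
φ = 2(45° − 27.41°) = 35.17°.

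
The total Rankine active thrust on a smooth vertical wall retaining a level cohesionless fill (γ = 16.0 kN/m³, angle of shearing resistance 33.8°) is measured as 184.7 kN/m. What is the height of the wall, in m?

9.00 m

K_a = 0.2851. P_a = ½ K_a γ H² ⇒ H = √(2P_a/(K_a γ)).
H = √(2×184.7/(0.2851×16.0)) = 8.999 m.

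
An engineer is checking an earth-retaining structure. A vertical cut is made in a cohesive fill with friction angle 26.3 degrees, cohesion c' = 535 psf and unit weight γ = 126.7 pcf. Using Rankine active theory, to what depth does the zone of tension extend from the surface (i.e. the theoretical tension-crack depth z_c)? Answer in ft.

K_a = tan²(45° − 26.3°/2) = 0.3859; √K_a = 0.6212.
The active pressure is zero where K_a γ z = 2c√K_a, so z_c = 2c/(γ√K_a) = 2×535/(126.7×0.6212) = 13.59 ft.

13.6 ft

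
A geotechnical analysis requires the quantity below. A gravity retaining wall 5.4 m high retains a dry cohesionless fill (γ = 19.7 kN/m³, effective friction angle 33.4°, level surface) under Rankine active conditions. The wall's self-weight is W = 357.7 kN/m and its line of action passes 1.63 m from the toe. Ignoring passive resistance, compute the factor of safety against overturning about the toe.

3.89

K_a = tan²(45° − 33.4°/2) = 0.2899.
P_a = ½K_aγH² = 0.5×0.2899×19.7×5.4² = 83.27 kN/m, acting at H/3 = 1.800 m above the base.
Overturning moment M_o = P_a × H/3 = 83.27 × 1.800 = 149.9.
Resisting moment M_r = W × 1.63 = 357.7 × 1.63 = 583.1.
FS_overturning = M_r/M_o = 583.1/149.9 = 3.890.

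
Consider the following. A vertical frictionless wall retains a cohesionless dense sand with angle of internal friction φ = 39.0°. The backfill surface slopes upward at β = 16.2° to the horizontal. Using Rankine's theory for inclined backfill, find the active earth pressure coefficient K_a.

K_a = cos β · (cos β − √(cos²β − cos²φ)) / (cos β + √(cos²β − cos²φ)).
cos β = 0.9603, cos φ = 0.7771, √(cos²β − cos²φ) = 0.5641.
K_a = 0.9603 × (0.9603 − 0.5641)/(0.9603 + 0.5641) = 0.2496.

0.250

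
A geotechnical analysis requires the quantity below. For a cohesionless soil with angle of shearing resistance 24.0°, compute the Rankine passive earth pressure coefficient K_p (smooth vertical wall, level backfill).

K_p = (1 + sin φ)/(1 − sin φ) = tan²(45° + 24.0°/2) = 2.371.

2.37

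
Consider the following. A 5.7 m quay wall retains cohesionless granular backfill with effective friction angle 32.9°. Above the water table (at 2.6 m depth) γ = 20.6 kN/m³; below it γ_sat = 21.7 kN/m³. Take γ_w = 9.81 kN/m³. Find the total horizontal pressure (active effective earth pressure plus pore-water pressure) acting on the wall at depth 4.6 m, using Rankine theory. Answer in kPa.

K_a = (1 − sin φ)/(1 + sin φ) = 0.2960.
γ' = 21.7 − 9.81 = 11.89 kN/m³.
Effective vertical stress at 4.6 m: σ'_v = 20.6×2.6 + 11.89×2.00 = 77.34 kPa.
σ'_h = K_a σ'_v = 0.2960 × 77.34 = 22.89 kPa; u = γ_w × 2.00 = 19.62 kPa.
Total σ_h = 22.89 + 19.62 = 42.51 kPa.

42.5 kPa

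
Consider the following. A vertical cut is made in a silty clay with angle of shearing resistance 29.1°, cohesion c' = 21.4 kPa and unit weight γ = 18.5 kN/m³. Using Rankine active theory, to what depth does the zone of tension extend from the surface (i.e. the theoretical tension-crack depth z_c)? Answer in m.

3.94 m

K_a = tan²(45° − 29.1°/2) = 0.3456; √K_a = 0.5879.
The active pressure is zero where K_a γ z = 2c√K_a, so z_c = 2c/(γ√K_a) = 2×21.4/(18.5×0.5879) = 3.935 m.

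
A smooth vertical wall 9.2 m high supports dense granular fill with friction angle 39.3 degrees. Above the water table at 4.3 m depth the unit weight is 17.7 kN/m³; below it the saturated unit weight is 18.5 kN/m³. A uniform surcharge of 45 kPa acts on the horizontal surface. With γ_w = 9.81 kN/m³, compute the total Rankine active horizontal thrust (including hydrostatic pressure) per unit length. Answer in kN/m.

355 kN/m

K_a = tan²(45° − φ/2) = 0.2245.
γ' = 18.5 − 9.81 = 8.690 kN/m³. h₂ = H − d_w = 4.9 m.
σ'_h: at surface K_a·q = 10.10; at WT K_a(q+γd_w) = 27.18; at base K_a(q+γd_w+γ'h₂) = 36.74 kPa.
P₁ = ½(10.10+27.18)×4.3 = 80.16; P₂ = ½(27.18+36.74)×4.9 = 156.6; P_w = ½γ_w h₂² = 117.8.
Total = 80.16+156.6+117.8 = 354.5 kN/m.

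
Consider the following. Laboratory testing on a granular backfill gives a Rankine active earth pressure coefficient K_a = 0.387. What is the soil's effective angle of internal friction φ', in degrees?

26.2°

K_a = tan²(45° − φ/2) ⇒ 45° − φ/2 = arctan(√0.387) = 31.89°.
φ = 2(45° − 31.89°) = 26.23°.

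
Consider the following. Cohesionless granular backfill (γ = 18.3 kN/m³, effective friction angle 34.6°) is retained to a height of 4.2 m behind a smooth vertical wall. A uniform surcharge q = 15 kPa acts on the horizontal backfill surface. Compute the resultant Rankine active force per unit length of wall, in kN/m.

K_a = tan²(45° − φ/2) = 0.2756.
Soil triangle: ½ K_a γ H² = 0.5×0.2756×18.3×4.2² = 44.49 kN/m.
Surcharge rectangle: K_a q H = 0.2756×15×4.2 = 17.37 kN/m.
Total = 44.49 + 17.37 = 61.85 kN/m.

61.9 kN/m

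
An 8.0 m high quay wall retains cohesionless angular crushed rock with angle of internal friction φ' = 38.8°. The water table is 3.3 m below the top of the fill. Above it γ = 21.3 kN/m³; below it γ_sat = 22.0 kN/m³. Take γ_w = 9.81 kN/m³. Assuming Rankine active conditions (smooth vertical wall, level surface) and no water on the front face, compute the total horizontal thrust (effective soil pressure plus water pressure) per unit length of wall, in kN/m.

K_a = tan²(45° − φ/2) = 0.2296.
γ' = 22.0 − 9.81 = 12.19 kN/m³. Depth below WT = 4.7 m.
σ'_h at WT = K_a γ d_w = 16.14 kPa; at base = 16.14 + K_a γ' × 4.7 = 29.29 kPa.
P₁ (0–3.3 m) = ½×16.14×3.3 = 26.62. P₂ (3.3–8.0 m) = ½(16.14+29.29)×4.7 = 106.7.
P_w = ½ γ_w h₂² = 0.5×9.81×4.7² = 108.4. Total = 26.62+106.7+108.4 = 241.7 kN/m.

242 kN/m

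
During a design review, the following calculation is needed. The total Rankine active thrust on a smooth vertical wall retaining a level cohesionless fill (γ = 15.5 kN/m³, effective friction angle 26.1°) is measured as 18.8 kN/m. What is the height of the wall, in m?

K_a = 0.3889. P_a = ½ K_a γ H² ⇒ H = √(2P_a/(K_a γ)).
H = √(2×18.8/(0.3889×15.5)) = 2.497 m.

2.50 m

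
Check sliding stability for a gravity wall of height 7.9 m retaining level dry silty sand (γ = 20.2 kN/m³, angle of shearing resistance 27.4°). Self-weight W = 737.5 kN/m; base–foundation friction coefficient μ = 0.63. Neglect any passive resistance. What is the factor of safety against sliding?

1.99

K_a = tan²(45° − 27.4°/2) = 0.3697.
P_a = ½K_aγH² = 0.5×0.3697×20.2×7.9² = 233.0 kN/m, acting at H/3 = 2.633 m above the base.
FS_sliding = μW / P_a = 0.63×737.5 / 233.0 = 1.994.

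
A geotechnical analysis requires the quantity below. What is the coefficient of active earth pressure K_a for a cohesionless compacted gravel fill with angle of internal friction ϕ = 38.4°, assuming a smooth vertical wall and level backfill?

0.234

K_a = (1 − sin φ)/(1 + sin φ) = (1 − sin 38.4°)/(1 + sin 38.4°) = 0.2337.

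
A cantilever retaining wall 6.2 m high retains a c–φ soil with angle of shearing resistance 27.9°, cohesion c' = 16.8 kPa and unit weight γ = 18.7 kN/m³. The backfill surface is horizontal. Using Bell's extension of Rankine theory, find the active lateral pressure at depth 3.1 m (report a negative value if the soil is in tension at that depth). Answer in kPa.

K_a = (1 − sin φ)/(1 + sin φ) = 0.3625.
σ_a = K_a γ z − 2c√K_a = 0.3625×18.7×3.1 − 2×16.8×0.6020 = 0.7831 kPa.

0.783 kPa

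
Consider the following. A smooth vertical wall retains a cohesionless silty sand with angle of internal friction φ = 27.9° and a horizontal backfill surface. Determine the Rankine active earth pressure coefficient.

K_a = (1 − sin φ)/(1 + sin φ) = (1 − sin 27.9°)/(1 + sin 27.9°) = 0.3625.

0.362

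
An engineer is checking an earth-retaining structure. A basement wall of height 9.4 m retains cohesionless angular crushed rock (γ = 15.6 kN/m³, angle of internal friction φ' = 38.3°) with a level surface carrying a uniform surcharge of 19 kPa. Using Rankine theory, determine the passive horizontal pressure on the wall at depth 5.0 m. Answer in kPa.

413 kPa

K_p = (1 + sin φ)/(1 − sin φ) = 4.260.
σ_v = γz + q = 15.6 × 5.0 + 19 = 97.00 kPa.
σ_h = K_p σ_v = 4.260 × 97.00 = 413.2 kPa.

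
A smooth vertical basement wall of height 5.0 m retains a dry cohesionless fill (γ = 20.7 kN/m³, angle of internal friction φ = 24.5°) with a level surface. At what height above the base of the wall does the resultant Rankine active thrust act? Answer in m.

K_a = 0.4137.
The pressure distribution is triangular, so the resultant acts at H/3 above the base = 5.0/3 = 1.667 m.

1.67 m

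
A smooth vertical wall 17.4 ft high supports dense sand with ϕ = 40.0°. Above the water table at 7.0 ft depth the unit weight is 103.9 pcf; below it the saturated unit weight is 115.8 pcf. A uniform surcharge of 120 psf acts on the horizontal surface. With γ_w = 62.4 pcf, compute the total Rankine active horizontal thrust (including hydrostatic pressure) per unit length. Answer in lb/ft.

6650 lb/ft

K_a = tan²(45° − φ/2) = 0.2174.
γ' = 115.8 − 62.4 = 53.40 pcf. h₂ = H − d_w = 10.4 ft.
σ'_h: at surface K_a·q = 26.09; at WT K_a(q+γd_w) = 184.2; at base K_a(q+γd_w+γ'h₂) = 305.0 psf.
P₁ = ½(26.09+184.2)×7.0 = 736.2; P₂ = ½(184.2+305.0)×10.4 = 2544; P_w = ½γ_w h₂² = 3375.
Total = 736.2+2544+3375 = 6655 lb/ft.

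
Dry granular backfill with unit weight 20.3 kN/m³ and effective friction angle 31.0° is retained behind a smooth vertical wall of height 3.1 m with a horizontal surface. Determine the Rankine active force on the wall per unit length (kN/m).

31.2 kN/m

K_a = tan²(45° − φ/2) = 0.3201.
P_a = ½ K_a γ H² = 0.5 × 0.3201 × 20.3 × 3.1² = 31.22 kN/m.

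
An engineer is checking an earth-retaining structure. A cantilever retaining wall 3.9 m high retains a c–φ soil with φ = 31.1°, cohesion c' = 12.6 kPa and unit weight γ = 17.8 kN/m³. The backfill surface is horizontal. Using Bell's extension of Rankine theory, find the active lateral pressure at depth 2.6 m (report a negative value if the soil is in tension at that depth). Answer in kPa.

0.525 kPa

K_a = (1 − sin φ)/(1 + sin φ) = 0.3188.
σ_a = K_a γ z − 2c√K_a = 0.3188×17.8×2.6 − 2×12.6×0.5646 = 0.5255 kPa.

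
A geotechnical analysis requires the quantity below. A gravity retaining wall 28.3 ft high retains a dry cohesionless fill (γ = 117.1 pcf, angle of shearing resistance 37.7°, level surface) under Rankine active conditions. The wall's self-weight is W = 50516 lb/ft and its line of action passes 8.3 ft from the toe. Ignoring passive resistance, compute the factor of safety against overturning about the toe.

K_a = tan²(45° − 37.7°/2) = 0.2411.
P_a = ½K_aγH² = 0.5×0.2411×117.1×28.3² = 11300 lb/ft, acting at H/3 = 9.433 ft above the base.
Overturning moment M_o = P_a × H/3 = 11300 × 9.433 = 106600.
Resisting moment M_r = W × 8.3 = 50516 × 8.3 = 419300.
FS_overturning = M_r/M_o = 419300/106600 = 3.932.

3.93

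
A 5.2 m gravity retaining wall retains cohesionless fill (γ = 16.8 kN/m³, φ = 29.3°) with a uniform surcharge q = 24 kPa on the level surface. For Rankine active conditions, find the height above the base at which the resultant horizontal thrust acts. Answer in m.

K_a = 0.3428.
Triangular part P₁ = ½K_aγH² = 77.87 at H/3 = 1.733 m; rectangular part P₂ = K_a q H = 42.79 at H/2 = 2.600 m.
ȳ = (P₁·1.733 + P₂·2.600)/(P₁+P₂) = 2.041 m.

2.04 m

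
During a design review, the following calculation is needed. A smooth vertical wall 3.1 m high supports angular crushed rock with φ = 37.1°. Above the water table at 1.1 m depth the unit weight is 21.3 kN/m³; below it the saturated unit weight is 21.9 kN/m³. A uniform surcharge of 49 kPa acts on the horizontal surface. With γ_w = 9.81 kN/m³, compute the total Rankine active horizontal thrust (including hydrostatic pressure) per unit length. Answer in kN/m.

78.0 kN/m

K_a = tan²(45° − φ/2) = 0.2475.
γ' = 21.9 − 9.81 = 12.09 kN/m³. h₂ = H − d_w = 2.0 m.
σ'_h: at surface K_a·q = 12.13; at WT K_a(q+γd_w) = 17.93; at base K_a(q+γd_w+γ'h₂) = 23.91 kPa.
P₁ = ½(12.13+17.93)×1.1 = 16.53; P₂ = ½(17.93+23.91)×2.0 = 41.84; P_w = ½γ_w h₂² = 19.62.
Total = 16.53+41.84+19.62 = 77.99 kN/m.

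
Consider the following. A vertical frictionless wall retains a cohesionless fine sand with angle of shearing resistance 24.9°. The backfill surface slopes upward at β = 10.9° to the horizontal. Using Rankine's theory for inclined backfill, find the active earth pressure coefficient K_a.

K_a = cos β · (cos β − √(cos²β − cos²φ)) / (cos β + √(cos²β − cos²φ)).
cos β = 0.9820, cos φ = 0.9070, √(cos²β − cos²φ) = 0.3762.
K_a = 0.9820 × (0.9820 − 0.3762)/(0.9820 + 0.3762) = 0.4380.

0.438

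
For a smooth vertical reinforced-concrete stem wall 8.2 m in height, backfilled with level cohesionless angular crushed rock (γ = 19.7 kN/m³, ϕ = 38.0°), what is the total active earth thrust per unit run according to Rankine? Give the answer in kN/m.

158 kN/m

K_a = tan²(45° − φ/2) = 0.2379.
P_a = ½ K_a γ H² = 0.5 × 0.2379 × 19.7 × 8.2² = 157.6 kN/m.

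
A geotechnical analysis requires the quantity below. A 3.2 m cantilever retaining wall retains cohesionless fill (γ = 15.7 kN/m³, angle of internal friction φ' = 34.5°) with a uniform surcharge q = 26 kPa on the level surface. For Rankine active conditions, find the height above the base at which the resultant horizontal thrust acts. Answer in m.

1.34 m

K_a = 0.2768.
Triangular part P₁ = ½K_aγH² = 22.25 at H/3 = 1.067 m; rectangular part P₂ = K_a q H = 23.03 at H/2 = 1.600 m.
ȳ = (P₁·1.067 + P₂·1.600)/(P₁+P₂) = 1.338 m.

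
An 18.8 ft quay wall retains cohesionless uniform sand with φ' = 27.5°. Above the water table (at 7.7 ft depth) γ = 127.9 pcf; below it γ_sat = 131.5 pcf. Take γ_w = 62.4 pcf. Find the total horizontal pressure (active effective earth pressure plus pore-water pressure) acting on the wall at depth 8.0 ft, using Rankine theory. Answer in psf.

389 psf

K_a = (1 − sin φ)/(1 + sin φ) = 0.3682.
γ' = 131.5 − 62.4 = 69.10 pcf.
Effective vertical stress at 8.0 ft: σ'_v = 127.9×7.7 + 69.10×0.300 = 1006 psf.
σ'_h = K_a σ'_v = 0.3682 × 1006 = 370.3 psf; u = γ_w × 0.300 = 18.72 psf.
Total σ_h = 370.3 + 18.72 = 389.0 psf.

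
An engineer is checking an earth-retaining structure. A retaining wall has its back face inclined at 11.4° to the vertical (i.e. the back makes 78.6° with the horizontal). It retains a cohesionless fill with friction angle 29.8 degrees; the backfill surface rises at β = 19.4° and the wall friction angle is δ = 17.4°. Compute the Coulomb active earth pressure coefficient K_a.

K_a = sin²(α+φ) / [sin²α · sin(α−δ) · (1 + √{sin(φ+δ)sin(φ−β) / (sin(α−δ)sin(α+β))})²].
With α = 78.6°, φ = 29.8°, δ = 17.4°, β = 19.4°: K_a = 0.5529.

0.553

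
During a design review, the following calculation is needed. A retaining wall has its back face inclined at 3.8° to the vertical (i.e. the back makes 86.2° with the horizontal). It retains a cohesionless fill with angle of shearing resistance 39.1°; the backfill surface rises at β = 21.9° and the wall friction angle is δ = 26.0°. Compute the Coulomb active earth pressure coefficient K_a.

0.313

K_a = sin²(α+φ) / [sin²α · sin(α−δ) · (1 + √{sin(φ+δ)sin(φ−β) / (sin(α−δ)sin(α+β))})²].
With α = 86.2°, φ = 39.1°, δ = 26.0°, β = 21.9°: K_a = 0.3127.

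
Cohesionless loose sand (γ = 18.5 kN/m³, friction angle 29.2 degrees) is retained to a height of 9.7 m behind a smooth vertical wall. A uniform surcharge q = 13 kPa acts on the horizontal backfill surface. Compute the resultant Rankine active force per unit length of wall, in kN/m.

K_a = tan²(45° − φ/2) = 0.3442.
Soil triangle: ½ K_a γ H² = 0.5×0.3442×18.5×9.7² = 299.6 kN/m.
Surcharge rectangle: K_a q H = 0.3442×13×9.7 = 43.41 kN/m.
Total = 299.6 + 43.41 = 343.0 kN/m.

343 kN/m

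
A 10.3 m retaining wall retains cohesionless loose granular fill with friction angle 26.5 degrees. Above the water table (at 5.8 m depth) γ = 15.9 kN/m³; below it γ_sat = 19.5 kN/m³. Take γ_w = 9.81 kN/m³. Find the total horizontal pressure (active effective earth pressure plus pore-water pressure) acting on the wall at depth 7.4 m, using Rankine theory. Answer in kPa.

K_a = (1 − sin φ)/(1 + sin φ) = 0.3829.
γ' = 19.5 − 9.81 = 9.690 kN/m³.
Effective vertical stress at 7.4 m: σ'_v = 15.9×5.8 + 9.690×1.60 = 107.7 kPa.
σ'_h = K_a σ'_v = 0.3829 × 107.7 = 41.25 kPa; u = γ_w × 1.60 = 15.70 kPa.
Total σ_h = 41.25 + 15.70 = 56.95 kPa.

56.9 kPa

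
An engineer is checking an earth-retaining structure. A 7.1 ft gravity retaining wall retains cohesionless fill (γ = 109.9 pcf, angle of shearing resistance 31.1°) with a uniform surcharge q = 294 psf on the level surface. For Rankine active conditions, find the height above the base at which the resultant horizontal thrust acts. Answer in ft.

K_a = 0.3188.
Triangular part P₁ = ½K_aγH² = 883.1 at H/3 = 2.367 ft; rectangular part P₂ = K_a q H = 665.5 at H/2 = 3.550 ft.
ȳ = (P₁·2.367 + P₂·3.550)/(P₁+P₂) = 2.875 ft.

2.88 ft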